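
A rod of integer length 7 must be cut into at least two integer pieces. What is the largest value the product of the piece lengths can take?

12

Let f[k] be the best product for length k (with at least one cut). For each first piece i, the rest contributes max(k−i, f[k−i]).
f[2] = 1*max(1,0) = 1*1 = 1
f[3] = 1*max(2,1) = 1*2 = 2
f[4] = 2*max(2,1) = 2*2 = 4
f[5] = 2*max(3,2) = 2*3 = 6
f[6] = 3*max(3,2) = 3*3 = 9
f[7] = 2*max(5,6) = 2*6 = 12
One optimal split: 3 + 2 + 2; product 3*2*2 = 12.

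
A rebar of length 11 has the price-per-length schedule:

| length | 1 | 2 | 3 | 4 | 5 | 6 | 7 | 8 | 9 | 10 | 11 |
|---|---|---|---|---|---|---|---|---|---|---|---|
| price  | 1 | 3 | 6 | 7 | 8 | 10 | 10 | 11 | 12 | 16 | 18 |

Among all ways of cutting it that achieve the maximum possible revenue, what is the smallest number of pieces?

4

Build r[k] bottom-up: r[k] = max over allowed piece i of (p[i] + r[k−i]).
r[1] = 1
r[2] = max(1+1, 3+0) = 3
r[3] = max(1+3, 3+1, 6+0) = 6
r[4] = max(1+6, 3+3, 6+1, 7+0) = 7
r[5] = max(1+7, 3+6, 6+3, 7+1, 8+0) = 9
r[6] = max(1+9, 3+7, 6+6, 7+3, 8+1, 10+0) = 12
r[7] = max(1+12, 3+9, 6+7, …, 10+1, 10+0) = 13
r[8] = max(1+13, 3+12, 6+9, …, 10+1, 11+0) = 15
r[9] = max(1+15, 3+13, 6+12, …, 11+1, 12+0) = 18
r[10] = max(1+18, 3+15, 6+13, …, 12+1, 16+0) = 19
r[11] = max(1+19, 3+18, 6+15, …, 16+1, 18+0) = 21
Maximum revenue is ₹21.
Now minimize piece count subject to staying optimal: for each k, pieces[k] = 1 + min over i with p[i]+r[k−i]=r[k] of pieces[k−i].
pieces[8] = 3
pieces[9] = 3
pieces[10] = 3
pieces[11] = 4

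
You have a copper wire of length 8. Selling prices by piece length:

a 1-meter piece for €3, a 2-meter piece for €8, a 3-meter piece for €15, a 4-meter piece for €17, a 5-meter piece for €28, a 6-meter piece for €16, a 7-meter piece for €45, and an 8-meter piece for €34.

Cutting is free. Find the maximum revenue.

Build r[k] bottom-up: r[k] = max over allowed piece i of (p[i] + r[k−i]).
r[1] = 3
r[2] = max(3+3, 8+0) = 8
r[3] = max(3+8, 8+3, 15+0) = 15
r[4] = max(3+15, 8+8, 15+3, 17+0) = 18
r[5] = max(3+18, 8+15, 15+8, 17+3, 28+0) = 28
r[6] = max(3+28, 8+18, 15+15, 17+8, 28+3, 16+0) = 31
r[7] = max(3+31, 8+28, 15+18, …, 16+3, 45+0) = 45
r[8] = max(3+45, 8+31, 15+28, …, 45+3, 34+0) = 48
One optimal cutting: 7 + 1 → €45 + €3 = €48.

48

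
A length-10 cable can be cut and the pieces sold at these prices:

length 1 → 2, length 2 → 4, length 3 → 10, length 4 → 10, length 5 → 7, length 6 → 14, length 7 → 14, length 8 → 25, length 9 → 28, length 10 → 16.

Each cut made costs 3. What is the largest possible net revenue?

27

Let net[k] be the best obtainable value from length k. For each k, try every first piece i and keep the best of price[i] + net[k−i] minus the 3 cut fee when i<k.
net[1] = 2
net[2] = 4
net[3] = 10
net[4] = 10
net[5] = 11  (first piece 2, then net[3]=10)
net[6] = 17  (first piece 3, then net[3]=10)
net[7] = 17  (first piece 3, then net[4]=10)
net[8] = 25
net[9] = 28
net[10] = 27  (first piece 1, then net[9]=28)
One optimal plan: pieces 9 + 1 (1 cut) → 30 − 3 = 27.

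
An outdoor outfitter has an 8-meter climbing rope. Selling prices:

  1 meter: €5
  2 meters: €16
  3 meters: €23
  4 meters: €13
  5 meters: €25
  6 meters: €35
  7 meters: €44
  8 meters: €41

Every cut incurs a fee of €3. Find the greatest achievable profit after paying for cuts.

56

Build v[k] bottom-up: v[k] = max over allowed piece i of (p[i] + v[k−i]) − 3 per cut.
v[1] = 5
v[2] = 16
v[3] = 23
v[4] = 29  (first piece 2, then v[2]=16)
v[5] = 36  (first piece 2, then v[3]=23)
v[6] = 43  (first piece 3, then v[3]=23)
v[7] = 49  (first piece 2, then v[5]=36)
v[8] = 56  (first piece 2, then v[6]=43)
One optimal plan: pieces 3 + 3 + 2 (2 cuts) → €62 − €6 = €56.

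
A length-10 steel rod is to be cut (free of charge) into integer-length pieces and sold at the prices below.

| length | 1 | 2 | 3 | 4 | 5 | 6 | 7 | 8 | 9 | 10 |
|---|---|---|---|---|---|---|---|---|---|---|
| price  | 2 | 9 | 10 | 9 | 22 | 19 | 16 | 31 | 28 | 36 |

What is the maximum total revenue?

45

Let best[k] be the best obtainable value from length k. For each k, try every first piece i and keep the best of price[i] + best[k−i].
best[1] = 2
best[2] = 9
best[3] = 11  (first piece 1, then best[2]=9)
best[4] = 18  (first piece 2, then best[2]=9)
best[5] = 22
best[6] = 27  (first piece 2, then best[4]=18)
best[7] = 31  (first piece 2, then best[5]=22)
best[8] = 36  (first piece 2, then best[6]=27)
best[9] = 40  (first piece 2, then best[7]=31)
best[10] = 45  (first piece 2, then best[8]=36)
One optimal cutting: 2 + 2 + 2 + 2 + 2 → $9 + $9 + $9 + $9 + $9 = $45.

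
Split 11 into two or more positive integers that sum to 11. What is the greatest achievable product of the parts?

Fill prod[k] for k=2..11: at each k try every first piece i and multiply by the better of (k−i) uncut or prod[k−i].
prod[2] = 1*max(1,0) = 1*1 = 1
prod[3] = 1*max(2,1) = 1*2 = 2
prod[4] = 2*max(2,1) = 2*2 = 4
prod[5] = 2*max(3,2) = 2*3 = 6
prod[6] = 3*max(3,2) = 3*3 = 9
prod[7] = 2*max(5,6) = 2*6 = 12
prod[8] = 2*max(6,9) = 2*9 = 18
prod[9] = 3*max(6,9) = 3*9 = 27
prod[10] = 2*max(8,18) = 2*18 = 36
prod[11] = 2*max(9,27) = 2*27 = 54
One optimal split: 3 + 3 + 3 + 2; product 3*3*3*2 = 54.

54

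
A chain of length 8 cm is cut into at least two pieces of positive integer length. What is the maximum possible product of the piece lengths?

18

Let m[k] be the best product for length k (with at least one cut). For each first piece i, the rest contributes max(k−i, m[k−i]).
m[2] = 1·max(1,0) = 1·1 = 1
m[3] = max(1·2, 2·1) = 2
m[4] = max(1·3, 2·2, 3·1) = 4
m[5] = max(1·4, 2·3, 3·2, 4·1) = 6
m[6] = max(1·6, 2·4, 3·3, 4·2, 5·1) = 9
m[7] = max(1·9, 2·6, 3·4, 4·3, 5·2, 6·1) = 12
m[8] = max(1·12, 2·9, 3·6, …, 6·2, 7·1) = 18
One optimal split: 3 + 3 + 2; product 3·3·2 = 18.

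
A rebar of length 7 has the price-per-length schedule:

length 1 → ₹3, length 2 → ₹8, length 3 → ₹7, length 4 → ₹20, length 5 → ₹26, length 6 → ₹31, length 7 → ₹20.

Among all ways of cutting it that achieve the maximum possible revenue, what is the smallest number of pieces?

2

Consider every possible first cut. r[k] is the best of p[i]+r[k−i] over all sellable i≤k.
r[1] = 3
r[2] = max(3+3, 8+0) = 8
r[3] = max(3+8, 8+3, 7+0) = 11
r[4] = max(3+11, 8+8, 7+3, 20+0) = 20
r[5] = max(3+20, 8+11, 7+8, 20+3, 26+0) = 26
r[6] = max(3+26, 8+20, 7+11, 20+8, 26+3, 31+0) = 31
r[7] = max(3+31, 8+26, 7+20, …, 31+3, 20+0) = 34
Maximum revenue is ₹34.
Now minimize piece count subject to staying optimal: for each k, pieces[k] = 1 + min over i with p[i]+r[k−i]=r[k] of pieces[k−i].
pieces[4] = 1
pieces[5] = 1
pieces[6] = 1
pieces[7] = 2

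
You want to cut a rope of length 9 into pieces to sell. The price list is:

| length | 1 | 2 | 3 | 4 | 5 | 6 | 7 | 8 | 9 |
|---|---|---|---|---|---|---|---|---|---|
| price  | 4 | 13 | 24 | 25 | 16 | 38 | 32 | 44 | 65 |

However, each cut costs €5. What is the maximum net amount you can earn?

Build net[k] bottom-up: net[k] = max over allowed piece i of (p[i] + net[k−i]) − 5 per cut.
net[1] = 4
net[2] = max(4+4-5, 13+0) = 13
net[3] = max(4+13-5, 13+4-5, 24+0) = 24
net[4] = max(4+24-5, 13+13-5, 24+4-5, 25+0) = 25
net[5] = max(4+25-5, 13+24-5, 24+13-5, 25+4-5, 16+0) = 32
net[6] = max(4+32-5, 13+25-5, 24+24-5, 25+13-5, 16+4-5, 38+0) = 43
net[7] = max(4+43-5, 13+32-5, 24+25-5, …, 38+4-5, 32+0) = 44
net[8] = max(4+44-5, 13+43-5, 24+32-5, …, 32+4-5, 44+0) = 51
net[9] = max(4+51-5, 13+44-5, 24+43-5, …, 44+4-5, 65+0) = 65
Best is to make no cuts and sell whole for €65.

65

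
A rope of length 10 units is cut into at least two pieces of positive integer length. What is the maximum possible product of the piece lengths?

Define g[k] = max over 1≤i<k of i · max(k−i, g[k−i]); the inner max lets the remainder stay uncut if that's better.
g[2] = 1*max(1,0) = 1*1 = 1
g[3] = max(1*2, 2*1) = 2
g[4] = max(1*3, 2*2, 3*1) = 4
g[5] = max(1*4, 2*3, 3*2, 4*1) = 6
g[6] = max(1*6, 2*4, 3*3, 4*2, 5*1) = 9
g[7] = max(1*9, 2*6, 3*4, 4*3, 5*2, 6*1) = 12
g[8] = max(1*12, 2*9, 3*6, …, 6*2, 7*1) = 18
g[9] = max(1*18, 2*12, 3*9, …, 7*2, 8*1) = 27
g[10] = max(1*27, 2*18, 3*12, …, 8*2, 9*1) = 36
One optimal split: 3 + 3 + 2 + 2; product 3*3*2*2 = 36.

36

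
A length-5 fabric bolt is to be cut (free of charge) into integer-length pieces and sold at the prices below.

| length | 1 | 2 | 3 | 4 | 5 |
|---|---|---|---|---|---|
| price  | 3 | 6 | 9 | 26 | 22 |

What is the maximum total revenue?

Consider every possible first cut. r[k] is the best of p[i]+r[k−i] over all sellable i≤k.
r[1] = 3
r[2] = max(3+3, 6+0) = 6
r[3] = max(3+6, 6+3, 9+0) = 9
r[4] = max(3+9, 6+6, 9+3, 26+0) = 26
r[5] = max(3+26, 6+9, 9+6, 26+3, 22+0) = 29
One optimal cutting: 4 + 1 → $26 + $3 = $29.

29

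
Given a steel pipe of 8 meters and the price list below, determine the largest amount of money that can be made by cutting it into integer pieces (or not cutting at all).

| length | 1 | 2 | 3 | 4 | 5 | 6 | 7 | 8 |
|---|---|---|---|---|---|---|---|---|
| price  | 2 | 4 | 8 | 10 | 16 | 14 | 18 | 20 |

24

Let v[k] be the best obtainable value from length k. For each k, try every first piece i and keep the best of price[i] + v[k−i].
v[1] = 2
v[2] = max(2+2, 4+0) = 4
v[3] = max(2+4, 4+2, 8+0) = 8
v[4] = max(2+8, 4+4, 8+2, 10+0) = 10
v[5] = max(2+10, 4+8, 8+4, 10+2, 16+0) = 16
v[6] = max(2+16, 4+10, 8+8, 10+4, 16+2, 14+0) = 18
v[7] = max(2+18, 4+16, 8+10, …, 14+2, 18+0) = 20
v[8] = max(2+20, 4+18, 8+16, …, 18+2, 20+0) = 24
One optimal cutting: 5 + 3 → $16 + $8 = $24.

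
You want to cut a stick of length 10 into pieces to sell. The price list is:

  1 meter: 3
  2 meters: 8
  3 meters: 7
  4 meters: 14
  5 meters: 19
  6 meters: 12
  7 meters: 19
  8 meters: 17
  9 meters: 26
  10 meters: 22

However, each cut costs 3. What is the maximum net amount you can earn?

Consider every possible first cut. v[k] is the best of p[i]+v[k−i] over all sellable i≤k, charging 3 whenever i<k.
v[1] = 3
v[2] = max(3+3-3, 8+0) = 8
v[3] = max(3+8-3, 8+3-3, 7+0) = 8
v[4] = max(3+8-3, 8+8-3, 7+3-3, 14+0) = 14
v[5] = max(3+14-3, 8+8-3, 7+8-3, 14+3-3, 19+0) = 19
v[6] = max(3+19-3, 8+14-3, 7+8-3, 14+8-3, 19+3-3, 12+0) = 19
v[7] = max(3+19-3, 8+19-3, 7+14-3, …, 12+3-3, 19+0) = 24
v[8] = max(3+24-3, 8+19-3, 7+19-3, …, 19+3-3, 17+0) = 25
v[9] = max(3+25-3, 8+24-3, 7+19-3, …, 17+3-3, 26+0) = 30
v[10] = max(3+30-3, 8+25-3, 7+24-3, …, 26+3-3, 22+0) = 35
One optimal plan: pieces 5 + 5 (1 cut) → 38 − 3 = 35.

35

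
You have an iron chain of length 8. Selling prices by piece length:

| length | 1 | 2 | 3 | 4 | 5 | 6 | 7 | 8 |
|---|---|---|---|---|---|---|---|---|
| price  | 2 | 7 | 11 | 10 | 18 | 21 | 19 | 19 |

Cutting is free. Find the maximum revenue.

Let v[k] be the best obtainable value from length k. For each k, try every first piece i and keep the best of price[i] + v[k−i].
v[1] = 2
v[2] = 7
v[3] = 11
v[4] = 14  (first piece 2, then v[2]=7)
v[5] = 18  (first piece 2, then v[3]=11)
v[6] = 22  (first piece 3, then v[3]=11)
v[7] = 25  (first piece 2, then v[5]=18)
v[8] = 29  (first piece 2, then v[6]=22)
One optimal cutting: 3 + 3 + 2 → $11 + $11 + $7 = $29.

29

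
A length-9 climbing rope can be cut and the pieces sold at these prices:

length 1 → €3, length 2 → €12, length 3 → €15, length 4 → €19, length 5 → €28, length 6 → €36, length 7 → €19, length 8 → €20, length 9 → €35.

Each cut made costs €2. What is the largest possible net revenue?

49

Consider every possible first cut. r[k] is the best of p[i]+r[k−i] over all sellable i≤k, charging 2 whenever i<k.
r[1] = 3
r[2] = 12
r[3] = 15
r[4] = 22  (first piece 2, then r[2]=12)
r[5] = 28
r[6] = 36
r[7] = 38  (first piece 2, then r[5]=28)
r[8] = 46  (first piece 2, then r[6]=36)
r[9] = 49  (first piece 3, then r[6]=36)
One optimal plan: pieces 6 + 3 (1 cut) → €51 − €2 = €49.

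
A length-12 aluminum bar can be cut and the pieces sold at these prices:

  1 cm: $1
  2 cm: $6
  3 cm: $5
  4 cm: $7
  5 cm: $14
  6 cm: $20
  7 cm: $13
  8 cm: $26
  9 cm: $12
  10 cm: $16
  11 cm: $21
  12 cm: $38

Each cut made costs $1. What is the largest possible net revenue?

39

Let v[k] be the best obtainable value from length k. For each k, try every first piece i and keep the best of price[i] + v[k−i] minus the 1 cut fee when i<k.
v[1] = 1
v[2] = max(1+1-1, 6+0) = 6
v[3] = max(1+6-1, 6+1-1, 5+0) = 6
v[4] = max(1+6-1, 6+6-1, 5+1-1, 7+0) = 11
v[5] = max(1+11-1, 6+6-1, 5+6-1, 7+1-1, 14+0) = 14
v[6] = max(1+14-1, 6+11-1, 5+6-1, 7+6-1, 14+1-1, 20+0) = 20
v[7] = max(1+20-1, 6+14-1, 5+11-1, …, 20+1-1, 13+0) = 20
v[8] = max(1+20-1, 6+20-1, 5+14-1, …, 13+1-1, 26+0) = 26
v[9] = max(1+26-1, 6+20-1, 5+20-1, …, 26+1-1, 12+0) = 26
v[10] = max(1+26-1, 6+26-1, 5+20-1, …, 12+1-1, 16+0) = 31
v[11] = max(1+31-1, 6+26-1, 5+26-1, …, 16+1-1, 21+0) = 33
v[12] = max(1+33-1, 6+31-1, 5+26-1, …, 21+1-1, 38+0) = 39
One optimal plan: pieces 6 + 6 (1 cut) → $40 − $1 = $39.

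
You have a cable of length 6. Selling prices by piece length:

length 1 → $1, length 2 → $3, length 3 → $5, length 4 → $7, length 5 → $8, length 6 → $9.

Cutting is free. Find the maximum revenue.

10

Consider every possible first cut. r[k] is the best of p[i]+r[k−i] over all sellable i≤k.
r[1] = 1
r[2] = max(1+1, 3+0) = 3
r[3] = max(1+3, 3+1, 5+0) = 5
r[4] = max(1+5, 3+3, 5+1, 7+0) = 7
r[5] = max(1+7, 3+5, 5+3, 7+1, 8+0) = 8
r[6] = max(1+8, 3+7, 5+5, 7+3, 8+1, 9+0) = 10
One optimal cutting: 4 + 2 → $7 + $3 = $10.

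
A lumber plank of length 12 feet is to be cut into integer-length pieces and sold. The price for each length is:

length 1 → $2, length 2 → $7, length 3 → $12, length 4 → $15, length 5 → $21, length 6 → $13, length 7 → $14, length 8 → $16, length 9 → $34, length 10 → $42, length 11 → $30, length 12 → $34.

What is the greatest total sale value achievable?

49

Let r[k] be the best obtainable value from length k. For each k, try every first piece i and keep the best of price[i] + r[k−i].
r[1] = 2
r[2] = max(2+2, 7+0) = 7
r[3] = max(2+7, 7+2, 12+0) = 12
r[4] = max(2+12, 7+7, 12+2, 15+0) = 15
r[5] = max(2+15, 7+12, 12+7, 15+2, 21+0) = 21
r[6] = max(2+21, 7+15, 12+12, 15+7, 21+2, 13+0) = 24
r[7] = max(2+24, 7+21, 12+15, …, 13+2, 14+0) = 28
r[8] = max(2+28, 7+24, 12+21, …, 14+2, 16+0) = 33
r[9] = max(2+33, 7+28, 12+24, …, 16+2, 34+0) = 36
r[10] = max(2+36, 7+33, 12+28, …, 34+2, 42+0) = 42
r[11] = max(2+42, 7+36, 12+33, …, 42+2, 30+0) = 45
r[12] = max(2+45, 7+42, 12+36, …, 30+2, 34+0) = 49
One optimal cutting: 5 + 5 + 2 → $21 + $21 + $7 = $49.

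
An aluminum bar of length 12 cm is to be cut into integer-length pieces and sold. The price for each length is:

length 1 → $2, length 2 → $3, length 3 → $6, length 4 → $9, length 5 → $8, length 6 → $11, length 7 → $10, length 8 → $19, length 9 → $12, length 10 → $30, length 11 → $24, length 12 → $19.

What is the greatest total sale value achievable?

34

Build r[k] bottom-up: r[k] = max over allowed piece i of (p[i] + r[k−i]).
r[1] = 2
r[2] = max(2+2, 3+0) = 4
r[3] = max(2+4, 3+2, 6+0) = 6
r[4] = max(2+6, 3+4, 6+2, 9+0) = 9
r[5] = max(2+9, 3+6, 6+4, 9+2, 8+0) = 11
r[6] = max(2+11, 3+9, 6+6, 9+4, 8+2, 11+0) = 13
r[7] = max(2+13, 3+11, 6+9, …, 11+2, 10+0) = 15
r[8] = max(2+15, 3+13, 6+11, …, 10+2, 19+0) = 19
r[9] = max(2+19, 3+15, 6+13, …, 19+2, 12+0) = 21
r[10] = max(2+21, 3+19, 6+15, …, 12+2, 30+0) = 30
r[11] = max(2+30, 3+21, 6+19, …, 30+2, 24+0) = 32
r[12] = max(2+32, 3+30, 6+21, …, 24+2, 19+0) = 34
One optimal cutting: 10 + 1 + 1 → $30 + $2 + $2 = $34.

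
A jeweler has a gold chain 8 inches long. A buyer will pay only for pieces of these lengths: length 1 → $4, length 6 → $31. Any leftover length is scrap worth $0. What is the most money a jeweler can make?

39

Build best[k] bottom-up: best[k] = max over allowed piece i of (p[i] + best[k−i]).
best[1] = 4
best[2] = 8  (first piece 1, then best[1]=4)
best[3] = 12  (first piece 1, then best[2]=8)
best[4] = 16  (first piece 1, then best[3]=12)
best[5] = 20  (first piece 1, then best[4]=16)
best[6] = max(4+20, 31+0) = 31
best[7] = max(4+31, 31+4) = 35
best[8] = max(4+35, 31+8) = 39
One optimal cutting: 6 + 1 + 1 → $39.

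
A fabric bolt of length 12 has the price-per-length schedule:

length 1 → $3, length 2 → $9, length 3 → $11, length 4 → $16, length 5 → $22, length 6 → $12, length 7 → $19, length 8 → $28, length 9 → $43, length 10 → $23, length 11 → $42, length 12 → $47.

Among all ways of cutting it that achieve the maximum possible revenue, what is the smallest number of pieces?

Build r[k] bottom-up: r[k] = max over allowed piece i of (p[i] + r[k−i]).
r[1] = 3
r[2] = max(3+3, 9+0) = 9
r[3] = max(3+9, 9+3, 11+0) = 12
r[4] = max(3+12, 9+9, 11+3, 16+0) = 18
r[5] = max(3+18, 9+12, 11+9, 16+3, 22+0) = 22
r[6] = max(3+22, 9+18, 11+12, 16+9, 22+3, 12+0) = 27
r[7] = max(3+27, 9+22, 11+18, …, 12+3, 19+0) = 31
r[8] = max(3+31, 9+27, 11+22, …, 19+3, 28+0) = 36
r[9] = max(3+36, 9+31, 11+27, …, 28+3, 43+0) = 43
r[10] = max(3+43, 9+36, 11+31, …, 43+3, 23+0) = 46
r[11] = max(3+46, 9+43, 11+36, …, 23+3, 42+0) = 52
r[12] = max(3+52, 9+46, 11+43, …, 42+3, 47+0) = 55
Maximum revenue is $55.
Now minimize piece count subject to staying optimal: for each k, pieces[k] = 1 + min over i with p[i]+r[k−i]=r[k] of pieces[k−i].
pieces[9] = 1
pieces[10] = 2
pieces[11] = 2
pieces[12] = 3

3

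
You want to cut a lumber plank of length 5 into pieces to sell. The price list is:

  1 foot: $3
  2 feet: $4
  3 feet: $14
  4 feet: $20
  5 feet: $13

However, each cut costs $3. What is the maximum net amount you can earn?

20

Build net[k] bottom-up: net[k] = max over allowed piece i of (p[i] + net[k−i]) − 3 per cut.
net[1] = 3
net[2] = max(3+3-3, 4+0) = 4
net[3] = max(3+4-3, 4+3-3, 14+0) = 14
net[4] = max(3+14-3, 4+4-3, 14+3-3, 20+0) = 20
net[5] = max(3+20-3, 4+14-3, 14+4-3, 20+3-3, 13+0) = 20
One optimal plan: pieces 4 + 1 (1 cut) → $23 − $3 = $20.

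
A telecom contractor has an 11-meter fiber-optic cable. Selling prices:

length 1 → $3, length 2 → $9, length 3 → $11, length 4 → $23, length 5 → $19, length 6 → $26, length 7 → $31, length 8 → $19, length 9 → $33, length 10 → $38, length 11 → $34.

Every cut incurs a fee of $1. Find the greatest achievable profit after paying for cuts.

Let net[k] be the best obtainable value from length k. For each k, try every first piece i and keep the best of price[i] + net[k−i] minus the 1 cut fee when i<k.
net[1] = 3
net[2] = max(3+3-1, 9+0) = 9
net[3] = max(3+9-1, 9+3-1, 11+0) = 11
net[4] = max(3+11-1, 9+9-1, 11+3-1, 23+0) = 23
net[5] = max(3+23-1, 9+11-1, 11+9-1, 23+3-1, 19+0) = 25
net[6] = max(3+25-1, 9+23-1, 11+11-1, 23+9-1, 19+3-1, 26+0) = 31
net[7] = max(3+31-1, 9+25-1, 11+23-1, …, 26+3-1, 31+0) = 33
net[8] = max(3+33-1, 9+31-1, 11+25-1, …, 31+3-1, 19+0) = 45
net[9] = max(3+45-1, 9+33-1, 11+31-1, …, 19+3-1, 33+0) = 47
net[10] = max(3+47-1, 9+45-1, 11+33-1, …, 33+3-1, 38+0) = 53
net[11] = max(3+53-1, 9+47-1, 11+45-1, …, 38+3-1, 34+0) = 55
One optimal plan: pieces 4 + 4 + 2 + 1 (3 cuts) → $58 − $3 = $55.

55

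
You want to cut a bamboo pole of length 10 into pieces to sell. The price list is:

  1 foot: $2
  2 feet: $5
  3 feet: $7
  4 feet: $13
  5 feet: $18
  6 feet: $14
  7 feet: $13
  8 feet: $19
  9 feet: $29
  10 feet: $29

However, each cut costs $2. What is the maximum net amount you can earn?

34

Consider every possible first cut. r[k] is the best of p[i]+r[k−i] over all sellable i≤k, charging 2 whenever i<k.
r[1] = 2
r[2] = 5
r[3] = 7
r[4] = 13
r[5] = 18
r[6] = 18  (first piece 1, then r[5]=18)
r[7] = 21  (first piece 2, then r[5]=18)
r[8] = 24  (first piece 4, then r[4]=13)
r[9] = 29  (first piece 4, then r[5]=18)
r[10] = 34  (first piece 5, then r[5]=18)
One optimal plan: pieces 5 + 5 (1 cut) → $36 − $2 = $34.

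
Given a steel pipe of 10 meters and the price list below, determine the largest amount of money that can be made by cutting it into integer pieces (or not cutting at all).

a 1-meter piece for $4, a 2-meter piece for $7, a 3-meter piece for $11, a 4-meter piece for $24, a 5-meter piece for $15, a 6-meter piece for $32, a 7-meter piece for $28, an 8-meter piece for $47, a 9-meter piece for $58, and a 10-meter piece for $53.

62

Let v[k] be the best obtainable value from length k. For each k, try every first piece i and keep the best of price[i] + v[k−i].
v[1] = 4
v[2] = max(4+4, 7+0) = 8
v[3] = max(4+8, 7+4, 11+0) = 12
v[4] = max(4+12, 7+8, 11+4, 24+0) = 24
v[5] = max(4+24, 7+12, 11+8, 24+4, 15+0) = 28
v[6] = max(4+28, 7+24, 11+12, 24+8, 15+4, 32+0) = 32
v[7] = max(4+32, 7+28, 11+24, …, 32+4, 28+0) = 36
v[8] = max(4+36, 7+32, 11+28, …, 28+4, 47+0) = 48
v[9] = max(4+48, 7+36, 11+32, …, 47+4, 58+0) = 58
v[10] = max(4+58, 7+48, 11+36, …, 58+4, 53+0) = 62
One optimal cutting: 9 + 1 → $58 + $4 = $62.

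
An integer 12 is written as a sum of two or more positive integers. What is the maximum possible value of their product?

81

Let prod[k] be the best product for length k (with at least one cut). For each first piece i, the rest contributes max(k−i, prod[k−i]).
prod[2] = 1×max(1,0) = 1×1 = 1
prod[3] = 1×max(2,1) = 1×2 = 2
prod[4] = 2×max(2,1) = 2×2 = 4
prod[5] = 2×max(3,2) = 2×3 = 6
prod[6] = 3×max(3,2) = 3×3 = 9
prod[7] = 2×max(5,6) = 2×6 = 12
prod[8] = 2×max(6,9) = 2×9 = 18
prod[9] = 3×max(6,9) = 3×9 = 27
prod[10] = 2×max(8,18) = 2×18 = 36
prod[11] = 2×max(9,27) = 2×27 = 54
prod[12] = 3×max(9,27) = 3×27 = 81
One optimal split: 3 + 3 + 3 + 3; product 3×3×3×3 = 81.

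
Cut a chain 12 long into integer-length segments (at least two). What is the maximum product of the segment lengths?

81

Let m[k] be the best product for length k (with at least one cut). For each first piece i, the rest contributes max(k−i, m[k−i]).
m[2] = 1×max(1,0) = 1×1 = 1
m[3] = 1×max(2,1) = 1×2 = 2
m[4] = 2×max(2,1) = 2×2 = 4
m[5] = 2×max(3,2) = 2×3 = 6
m[6] = 3×max(3,2) = 3×3 = 9
m[7] = 2×max(5,6) = 2×6 = 12
m[8] = 2×max(6,9) = 2×9 = 18
m[9] = 3×max(6,9) = 3×9 = 27
m[10] = 2×max(8,18) = 2×18 = 36
m[11] = 2×max(9,27) = 2×27 = 54
m[12] = 3×max(9,27) = 3×27 = 81
One optimal split: 3 + 3 + 3 + 3; product 3×3×3×3 = 81.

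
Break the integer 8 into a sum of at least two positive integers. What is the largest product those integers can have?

Fill f[k] for k=2..8: at each k try every first piece i and multiply by the better of (k−i) uncut or f[k−i].
f[2] = 1*max(1,0) = 1*1 = 1
f[3] = max(1*2, 2*1) = 2
f[4] = max(1*3, 2*2, 3*1) = 4
f[5] = max(1*4, 2*3, 3*2, 4*1) = 6
f[6] = max(1*6, 2*4, 3*3, 4*2, 5*1) = 9
f[7] = max(1*9, 2*6, 3*4, 4*3, 5*2, 6*1) = 12
f[8] = max(1*12, 2*9, 3*6, …, 6*2, 7*1) = 18
One optimal split: 3 + 3 + 2; product 3*3*2 = 18.

18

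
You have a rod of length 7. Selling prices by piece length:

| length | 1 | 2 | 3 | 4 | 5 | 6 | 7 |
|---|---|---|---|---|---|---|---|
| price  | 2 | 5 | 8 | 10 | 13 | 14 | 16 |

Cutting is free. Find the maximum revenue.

Let R[k] be the best obtainable value from length k. For each k, try every first piece i and keep the best of price[i] + R[k−i].
R[1] = 2
R[2] = 5
R[3] = 8
R[4] = 10  (first piece 1, then R[3]=8)
R[5] = 13  (first piece 2, then R[3]=8)
R[6] = 16  (first piece 3, then R[3]=8)
R[7] = 18  (first piece 1, then R[6]=16)
One optimal cutting: 3 + 3 + 1 → 8 + 8 + 2 = 18.

18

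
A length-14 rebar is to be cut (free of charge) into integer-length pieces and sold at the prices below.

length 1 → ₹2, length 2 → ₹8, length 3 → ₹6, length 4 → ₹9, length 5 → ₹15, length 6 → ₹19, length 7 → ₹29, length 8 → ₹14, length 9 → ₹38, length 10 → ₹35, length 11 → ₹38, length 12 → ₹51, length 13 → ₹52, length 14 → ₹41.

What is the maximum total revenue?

59

Build best[k] bottom-up: best[k] = max over allowed piece i of (p[i] + best[k−i]).
best[1] = 2
best[2] = max(2+2, 8+0) = 8
best[3] = max(2+8, 8+2, 6+0) = 10
best[4] = max(2+10, 8+8, 6+2, 9+0) = 16
best[5] = max(2+16, 8+10, 6+8, 9+2, 15+0) = 18
best[6] = max(2+18, 8+16, 6+10, 9+8, 15+2, 19+0) = 24
best[7] = max(2+24, 8+18, 6+16, …, 19+2, 29+0) = 29
best[8] = max(2+29, 8+24, 6+18, …, 29+2, 14+0) = 32
best[9] = max(2+32, 8+29, 6+24, …, 14+2, 38+0) = 38
best[10] = max(2+38, 8+32, 6+29, …, 38+2, 35+0) = 40
best[11] = max(2+40, 8+38, 6+32, …, 35+2, 38+0) = 46
best[12] = max(2+46, 8+40, 6+38, …, 38+2, 51+0) = 51
best[13] = max(2+51, 8+46, 6+40, …, 51+2, 52+0) = 54
best[14] = max(2+54, 8+51, 6+46, …, 52+2, 41+0) = 59
One optimal cutting: 12 + 2 → ₹51 + ₹8 = ₹59.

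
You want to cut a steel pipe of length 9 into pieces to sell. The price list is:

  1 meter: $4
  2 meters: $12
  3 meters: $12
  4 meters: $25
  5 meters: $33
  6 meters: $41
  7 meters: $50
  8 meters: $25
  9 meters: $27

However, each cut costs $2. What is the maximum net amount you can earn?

60

Build net[k] bottom-up: net[k] = max over allowed piece i of (p[i] + net[k−i]) − 2 per cut.
net[1] = 4
net[2] = max(4+4-2, 12+0) = 12
net[3] = max(4+12-2, 12+4-2, 12+0) = 14
net[4] = max(4+14-2, 12+12-2, 12+4-2, 25+0) = 25
net[5] = max(4+25-2, 12+14-2, 12+12-2, 25+4-2, 33+0) = 33
net[6] = max(4+33-2, 12+25-2, 12+14-2, 25+12-2, 33+4-2, 41+0) = 41
net[7] = max(4+41-2, 12+33-2, 12+25-2, …, 41+4-2, 50+0) = 50
net[8] = max(4+50-2, 12+41-2, 12+33-2, …, 50+4-2, 25+0) = 52
net[9] = max(4+52-2, 12+50-2, 12+41-2, …, 25+4-2, 27+0) = 60
One optimal plan: pieces 7 + 2 (1 cut) → $62 − $2 = $60.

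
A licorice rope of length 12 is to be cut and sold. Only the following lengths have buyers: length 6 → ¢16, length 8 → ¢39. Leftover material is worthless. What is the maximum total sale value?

Build f[k] bottom-up: f[k] = max over allowed piece i of (p[i] + f[k−i]).
f[1] = 0
f[2] = 0
f[3] = 0
f[4] = 0
f[5] = 0
f[6] = 16
f[7] = 16
f[8] = 39
f[9] = 39
f[10] = 39
f[11] = 39
f[12] = 39
One optimal cutting: pieces 8 with 4 cm of scrap → ¢39.

39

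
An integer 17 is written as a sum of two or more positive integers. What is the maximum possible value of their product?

Fill prod[k] for k=2..17: at each k try every first piece i and multiply by the better of (k−i) uncut or prod[k−i].
prod[2] = 1*max(1,0) = 1*1 = 1
prod[3] = 1*max(2,1) = 1*2 = 2
prod[4] = 2*max(2,1) = 2*2 = 4
prod[5] = 2*max(3,2) = 2*3 = 6
prod[6] = 3*max(3,2) = 3*3 = 9
prod[7] = 2*max(5,6) = 2*6 = 12
prod[8] = 2*max(6,9) = 2*9 = 18
prod[9] = 3*max(6,9) = 3*9 = 27
prod[10] = 2*max(8,18) = 2*18 = 36
prod[11] = 2*max(9,27) = 2*27 = 54
prod[12] = 3*max(9,27) = 3*27 = 81
prod[13] = 2*max(11,54) = 2*54 = 108
prod[14] = 2*max(12,81) = 2*81 = 162
prod[15] = 3*max(12,81) = 3*81 = 243
prod[16] = 2*max(14,162) = 2*162 = 324
prod[17] = 2*max(15,243) = 2*243 = 486
One optimal split: 3 + 3 + 3 + 3 + 3 + 2; product 3*3*3*3*3*2 = 486.

486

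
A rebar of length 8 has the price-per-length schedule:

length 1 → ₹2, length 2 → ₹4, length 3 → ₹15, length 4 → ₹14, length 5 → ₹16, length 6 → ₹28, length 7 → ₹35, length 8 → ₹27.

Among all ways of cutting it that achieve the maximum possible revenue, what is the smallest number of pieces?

2

Build r[k] bottom-up: r[k] = max over allowed piece i of (p[i] + r[k−i]).
r[1] = 2
r[2] = 4  (first piece 1, then r[1]=2)
r[3] = 15
r[4] = 17  (first piece 1, then r[3]=15)
r[5] = 19  (first piece 1, then r[4]=17)
r[6] = 30  (first piece 3, then r[3]=15)
r[7] = 35
r[8] = 37  (first piece 1, then r[7]=35)
Maximum revenue is ₹37.
Now minimize piece count subject to staying optimal: for each k, pieces[k] = 1 + min over i with p[i]+r[k−i]=r[k] of pieces[k−i].
pieces[5] = 2
pieces[6] = 2
pieces[7] = 1
pieces[8] = 2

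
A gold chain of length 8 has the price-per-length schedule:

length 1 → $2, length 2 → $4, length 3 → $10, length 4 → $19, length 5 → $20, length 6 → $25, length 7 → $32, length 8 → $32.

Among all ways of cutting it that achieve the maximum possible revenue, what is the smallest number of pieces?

Build r[k] bottom-up: r[k] = max over allowed piece i of (p[i] + r[k−i]).
r[1] = 2
r[2] = 4  (first piece 1, then r[1]=2)
r[3] = 10
r[4] = 19
r[5] = 21  (first piece 1, then r[4]=19)
r[6] = 25
r[7] = 32
r[8] = 38  (first piece 4, then r[4]=19)
Maximum revenue is $38.
Now minimize piece count subject to staying optimal: for each k, pieces[k] = 1 + min over i with p[i]+r[k−i]=r[k] of pieces[k−i].
pieces[5] = 2
pieces[6] = 1
pieces[7] = 1
pieces[8] = 2

2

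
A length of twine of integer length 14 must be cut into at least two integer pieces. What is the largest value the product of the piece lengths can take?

Define f[k] = max over 1≤i<k of i · max(k−i, f[k−i]); the inner max lets the remainder stay uncut if that's better.
f[2] = 1×max(1,0) = 1×1 = 1
f[3] = 1×max(2,1) = 1×2 = 2
f[4] = 2×max(2,1) = 2×2 = 4
f[5] = 2×max(3,2) = 2×3 = 6
f[6] = 3×max(3,2) = 3×3 = 9
f[7] = 2×max(5,6) = 2×6 = 12
f[8] = 2×max(6,9) = 2×9 = 18
f[9] = 3×max(6,9) = 3×9 = 27
f[10] = 2×max(8,18) = 2×18 = 36
f[11] = 2×max(9,27) = 2×27 = 54
f[12] = 3×max(9,27) = 3×27 = 81
f[13] = 2×max(11,54) = 2×54 = 108
f[14] = 2×max(12,81) = 2×81 = 162
One optimal split: 3 + 3 + 3 + 3 + 2; product 3×3×3×3×2 = 162.

162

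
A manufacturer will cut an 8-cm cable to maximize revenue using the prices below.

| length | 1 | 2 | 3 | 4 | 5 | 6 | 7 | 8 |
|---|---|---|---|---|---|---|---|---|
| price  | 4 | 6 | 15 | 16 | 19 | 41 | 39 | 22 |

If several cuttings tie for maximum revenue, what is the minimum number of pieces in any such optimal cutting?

Let r[k] be the best obtainable value from length k. For each k, try every first piece i and keep the best of price[i] + r[k−i].
r[1] = 4
r[2] = max(4+4, 6+0) = 8
r[3] = max(4+8, 6+4, 15+0) = 15
r[4] = max(4+15, 6+8, 15+4, 16+0) = 19
r[5] = max(4+19, 6+15, 15+8, 16+4, 19+0) = 23
r[6] = max(4+23, 6+19, 15+15, 16+8, 19+4, 41+0) = 41
r[7] = max(4+41, 6+23, 15+19, …, 41+4, 39+0) = 45
r[8] = max(4+45, 6+41, 15+23, …, 39+4, 22+0) = 49
Maximum revenue is $49.
Now minimize piece count subject to staying optimal: for each k, pieces[k] = 1 + min over i with p[i]+r[k−i]=r[k] of pieces[k−i].
pieces[5] = 3
pieces[6] = 1
pieces[7] = 2
pieces[8] = 3

3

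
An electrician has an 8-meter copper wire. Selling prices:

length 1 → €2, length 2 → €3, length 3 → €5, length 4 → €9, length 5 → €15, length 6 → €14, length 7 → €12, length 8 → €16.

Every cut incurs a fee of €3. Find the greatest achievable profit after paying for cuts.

17

Consider every possible first cut. v[k] is the best of p[i]+v[k−i] over all sellable i≤k, charging 3 whenever i<k.
v[1] = 2
v[2] = 3
v[3] = 5
v[4] = 9
v[5] = 15
v[6] = 14  (first piece 1, then v[5]=15)
v[7] = 15  (first piece 2, then v[5]=15)
v[8] = 17  (first piece 3, then v[5]=15)
One optimal plan: pieces 5 + 3 (1 cut) → €20 − €3 = €17.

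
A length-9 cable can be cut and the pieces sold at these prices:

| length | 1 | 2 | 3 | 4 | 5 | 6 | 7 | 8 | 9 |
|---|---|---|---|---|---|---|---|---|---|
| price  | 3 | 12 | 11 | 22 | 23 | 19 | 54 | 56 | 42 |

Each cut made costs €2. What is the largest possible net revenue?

Build v[k] bottom-up: v[k] = max over allowed piece i of (p[i] + v[k−i]) − 2 per cut.
v[1] = 3
v[2] = 12
v[3] = 13  (first piece 1, then v[2]=12)
v[4] = 22  (first piece 2, then v[2]=12)
v[5] = 23  (first piece 1, then v[4]=22)
v[6] = 32  (first piece 2, then v[4]=22)
v[7] = 54
v[8] = 56
v[9] = 64  (first piece 2, then v[7]=54)
One optimal plan: pieces 7 + 2 (1 cut) → €66 − €2 = €64.

64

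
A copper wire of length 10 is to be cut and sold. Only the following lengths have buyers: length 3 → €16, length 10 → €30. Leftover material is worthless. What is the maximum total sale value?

Build r[k] bottom-up: r[k] = max over allowed piece i of (p[i] + r[k−i]).
r[1] = 0
r[2] = 0
r[3] = 16
r[4] = 16
r[5] = 16
r[6] = 32  (first piece 3, then r[3]=16)
r[7] = 32
r[8] = 32
r[9] = 48  (first piece 3, then r[6]=32)
r[10] = 48
One optimal cutting: pieces 3 + 3 + 3 with 1 meter of scrap → €48.

48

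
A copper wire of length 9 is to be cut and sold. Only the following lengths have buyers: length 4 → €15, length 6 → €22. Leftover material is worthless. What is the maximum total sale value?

30

Let r[k] be the best obtainable value from length k. For each k, try every first piece i and keep the best of price[i] + r[k−i].
r[1] = 0
r[2] = 0
r[3] = 0
r[4] = 15
r[5] = 15
r[6] = max(15+0, 22+0) = 22
r[7] = max(15+0, 22+0) = 22
r[8] = max(15+15, 22+0) = 30
r[9] = max(15+15, 22+0) = 30
One optimal cutting: pieces 4 + 4 with 1 meter of scrap → €30.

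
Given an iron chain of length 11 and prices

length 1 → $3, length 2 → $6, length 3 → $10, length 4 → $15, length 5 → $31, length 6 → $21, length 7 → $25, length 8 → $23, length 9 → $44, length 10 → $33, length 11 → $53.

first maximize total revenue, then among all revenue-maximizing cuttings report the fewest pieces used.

Let r[k] be the best obtainable value from length k. For each k, try every first piece i and keep the best of price[i] + r[k−i].
r[1] = 3
r[2] = max(3+3, 6+0) = 6
r[3] = max(3+6, 6+3, 10+0) = 10
r[4] = max(3+10, 6+6, 10+3, 15+0) = 15
r[5] = max(3+15, 6+10, 10+6, 15+3, 31+0) = 31
r[6] = max(3+31, 6+15, 10+10, 15+6, 31+3, 21+0) = 34
r[7] = max(3+34, 6+31, 10+15, …, 21+3, 25+0) = 37
r[8] = max(3+37, 6+34, 10+31, …, 25+3, 23+0) = 41
r[9] = max(3+41, 6+37, 10+34, …, 23+3, 44+0) = 46
r[10] = max(3+46, 6+41, 10+37, …, 44+3, 33+0) = 62
r[11] = max(3+62, 6+46, 10+41, …, 33+3, 53+0) = 65
Maximum revenue is $65.
Now minimize piece count subject to staying optimal: for each k, pieces[k] = 1 + min over i with p[i]+r[k−i]=r[k] of pieces[k−i].
pieces[8] = 2
pieces[9] = 2
pieces[10] = 2
pieces[11] = 3

3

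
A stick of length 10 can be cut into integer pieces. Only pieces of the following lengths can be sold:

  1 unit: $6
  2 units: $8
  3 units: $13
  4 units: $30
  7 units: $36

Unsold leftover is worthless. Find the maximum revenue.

72

Let f[k] be the best obtainable value from length k. For each k, try every first piece i and keep the best of price[i] + f[k−i].
f[1] = 6
f[2] = max(6+6, 8+0) = 12
f[3] = max(6+12, 8+6, 13+0) = 18
f[4] = max(6+18, 8+12, 13+6, 30+0) = 30
f[5] = max(6+30, 8+18, 13+12, 30+6) = 36
f[6] = max(6+36, 8+30, 13+18, 30+12) = 42
f[7] = max(6+42, 8+36, 13+30, 30+18, 36+0) = 48
f[8] = max(6+48, 8+42, 13+36, 30+30, 36+6) = 60
f[9] = max(6+60, 8+48, 13+42, 30+36, 36+12) = 66
f[10] = max(6+66, 8+60, 13+48, 30+42, 36+18) = 72
One optimal cutting: 4 + 4 + 1 + 1 → $72.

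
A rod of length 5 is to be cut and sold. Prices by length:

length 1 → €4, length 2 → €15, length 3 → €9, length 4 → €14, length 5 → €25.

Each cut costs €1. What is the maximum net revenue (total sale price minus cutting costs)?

32

Build v[k] bottom-up: v[k] = max over allowed piece i of (p[i] + v[k−i]) − 1 per cut.
v[1] = 4
v[2] = max(4+4-1, 15+0) = 15
v[3] = max(4+15-1, 15+4-1, 9+0) = 18
v[4] = max(4+18-1, 15+15-1, 9+4-1, 14+0) = 29
v[5] = max(4+29-1, 15+18-1, 9+15-1, 14+4-1, 25+0) = 32
One optimal plan: pieces 2 + 2 + 1 (2 cuts) → €34 − €2 = €32.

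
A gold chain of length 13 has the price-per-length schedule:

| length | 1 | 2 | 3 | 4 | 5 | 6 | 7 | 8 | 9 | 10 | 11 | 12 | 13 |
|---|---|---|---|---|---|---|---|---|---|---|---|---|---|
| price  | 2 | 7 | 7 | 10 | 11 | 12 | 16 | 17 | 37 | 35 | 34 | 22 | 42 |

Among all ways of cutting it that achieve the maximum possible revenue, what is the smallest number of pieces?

Consider every possible first cut. r[k] is the best of p[i]+r[k−i] over all sellable i≤k.
r[1] = 2
r[2] = max(2+2, 7+0) = 7
r[3] = max(2+7, 7+2, 7+0) = 9
r[4] = max(2+9, 7+7, 7+2, 10+0) = 14
r[5] = max(2+14, 7+9, 7+7, 10+2, 11+0) = 16
r[6] = max(2+16, 7+14, 7+9, 10+7, 11+2, 12+0) = 21
r[7] = max(2+21, 7+16, 7+14, …, 12+2, 16+0) = 23
r[8] = max(2+23, 7+21, 7+16, …, 16+2, 17+0) = 28
r[9] = max(2+28, 7+23, 7+21, …, 17+2, 37+0) = 37
r[10] = max(2+37, 7+28, 7+23, …, 37+2, 35+0) = 39
r[11] = max(2+39, 7+37, 7+28, …, 35+2, 34+0) = 44
r[12] = max(2+44, 7+39, 7+37, …, 34+2, 22+0) = 46
r[13] = max(2+46, 7+44, 7+39, …, 22+2, 42+0) = 51
Maximum revenue is $51.
Now minimize piece count subject to staying optimal: for each k, pieces[k] = 1 + min over i with p[i]+r[k−i]=r[k] of pieces[k−i].
pieces[10] = 2
pieces[11] = 2
pieces[12] = 3
pieces[13] = 3

3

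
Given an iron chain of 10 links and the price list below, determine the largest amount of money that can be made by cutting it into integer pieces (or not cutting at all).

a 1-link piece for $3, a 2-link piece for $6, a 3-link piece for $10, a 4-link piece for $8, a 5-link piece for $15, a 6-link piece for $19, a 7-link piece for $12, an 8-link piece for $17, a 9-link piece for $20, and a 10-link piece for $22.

Let R[k] be the best obtainable value from length k. For each k, try every first piece i and keep the best of price[i] + R[k−i].
R[1] = 3
R[2] = max(3+3, 6+0) = 6
R[3] = max(3+6, 6+3, 10+0) = 10
R[4] = max(3+10, 6+6, 10+3, 8+0) = 13
R[5] = max(3+13, 6+10, 10+6, 8+3, 15+0) = 16
R[6] = max(3+16, 6+13, 10+10, 8+6, 15+3, 19+0) = 20
R[7] = max(3+20, 6+16, 10+13, …, 19+3, 12+0) = 23
R[8] = max(3+23, 6+20, 10+16, …, 12+3, 17+0) = 26
R[9] = max(3+26, 6+23, 10+20, …, 17+3, 20+0) = 30
R[10] = max(3+30, 6+26, 10+23, …, 20+3, 22+0) = 33
One optimal cutting: 3 + 3 + 3 + 1 → $10 + $10 + $10 + $3 = $33.

33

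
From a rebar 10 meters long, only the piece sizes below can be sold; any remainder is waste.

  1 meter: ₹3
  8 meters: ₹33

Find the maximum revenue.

39

Let r[k] be the best obtainable value from length k. For each k, try every first piece i and keep the best of price[i] + r[k−i].
r[1] = 3
r[2] = 6  (first piece 1, then r[1]=3)
r[3] = 9  (first piece 1, then r[2]=6)
r[4] = 12  (first piece 1, then r[3]=9)
r[5] = 15  (first piece 1, then r[4]=12)
r[6] = 18  (first piece 1, then r[5]=15)
r[7] = 21  (first piece 1, then r[6]=18)
r[8] = max(3+21, 33+0) = 33
r[9] = max(3+33, 33+3) = 36
r[10] = max(3+36, 33+6) = 39
One optimal cutting: 8 + 1 + 1 → ₹39.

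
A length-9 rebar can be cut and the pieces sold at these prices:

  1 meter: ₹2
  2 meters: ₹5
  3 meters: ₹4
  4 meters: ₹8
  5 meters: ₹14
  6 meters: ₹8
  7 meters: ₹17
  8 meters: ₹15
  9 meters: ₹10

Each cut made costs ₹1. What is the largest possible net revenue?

22

Build v[k] bottom-up: v[k] = max over allowed piece i of (p[i] + v[k−i]) − 1 per cut.
v[1] = 2
v[2] = 5
v[3] = 6  (first piece 1, then v[2]=5)
v[4] = 9  (first piece 2, then v[2]=5)
v[5] = 14
v[6] = 15  (first piece 1, then v[5]=14)
v[7] = 18  (first piece 2, then v[5]=14)
v[8] = 19  (first piece 1, then v[7]=18)
v[9] = 22  (first piece 2, then v[7]=18)
One optimal plan: pieces 5 + 2 + 2 (2 cuts) → ₹24 − ₹2 = ₹22.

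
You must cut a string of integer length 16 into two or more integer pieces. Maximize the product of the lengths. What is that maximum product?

324

Let P[k] be the best product for length k (with at least one cut). For each first piece i, the rest contributes max(k−i, P[k−i]).
Small cases: P[2]=1, P[3]=2, P[4]=4, P[5]=6, P[6]=9, P[7]=12, P[8]=18.
P[9] = 3×max(6,9) = 3×9 = 27
P[10] = 2×max(8,18) = 2×18 = 36
P[11] = 2×max(9,27) = 2×27 = 54
P[12] = 3×max(9,27) = 3×27 = 81
P[13] = 2×max(11,54) = 2×54 = 108
P[14] = 2×max(12,81) = 2×81 = 162
P[15] = 3×max(12,81) = 3×81 = 243
P[16] = 2×max(14,162) = 2×162 = 324
One optimal split: 3 + 3 + 3 + 3 + 2 + 2; product 3×3×3×3×2×2 = 324.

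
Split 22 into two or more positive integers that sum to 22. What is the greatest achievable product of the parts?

2916

Define prod[k] = max over 1≤i<k of i · max(k−i, prod[k−i]); the inner max lets the remainder stay uncut if that's better.
prod[2] = 1×max(1,0) = 1×1 = 1
prod[3] = 1×max(2,1) = 1×2 = 2
prod[4] = 2×max(2,1) = 2×2 = 4
prod[5] = 2×max(3,2) = 2×3 = 6
prod[6] = 3×max(3,2) = 3×3 = 9
prod[7] = 2×max(5,6) = 2×6 = 12
prod[8] = 2×max(6,9) = 2×9 = 18
prod[9] = 3×max(6,9) = 3×9 = 27
prod[10] = 2×max(8,18) = 2×18 = 36
prod[11] = 2×max(9,27) = 2×27 = 54
prod[12] = 3×max(9,27) = 3×27 = 81
prod[13] = 2×max(11,54) = 2×54 = 108
prod[14] = 2×max(12,81) = 2×81 = 162
prod[15] = 3×max(12,81) = 3×81 = 243
prod[16] = 2×max(14,162) = 2×162 = 324
prod[17] = 2×max(15,243) = 2×243 = 486
prod[18] = 3×max(15,243) = 3×243 = 729
prod[19] = 2×max(17,486) = 2×486 = 972
prod[20] = 2×max(18,729) = 2×729 = 1458
prod[21] = 3×max(18,729) = 3×729 = 2187
prod[22] = 2×max(20,1458) = 2×1458 = 2916
One optimal split: 3 + 3 + 3 + 3 + 3 + 3 + 2 + 2; product 3×3×3×3×3×3×2×2 = 2916.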